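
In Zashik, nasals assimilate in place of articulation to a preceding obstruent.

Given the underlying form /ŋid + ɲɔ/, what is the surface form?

/ɲ/ is a voiced palatal nasal. The preceding trigger /d/ is alveolar, so /ɲ/ must become alveolar as well.
Changing only its place to alveolar gives [n] — the voiced alveolar nasal.

[ŋidnɔ]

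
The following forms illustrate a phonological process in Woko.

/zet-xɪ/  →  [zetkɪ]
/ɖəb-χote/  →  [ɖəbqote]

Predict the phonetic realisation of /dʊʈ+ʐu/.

The data show progressive manner assimilation: /x/ → [k] after /t/; /χ/ → [q] after /b/. In each pair only manner changes, matching the preceding consonant, while place and voice stay constant.
/ʐ/ is a voiced retroflex fricative. The preceding trigger /ʈ/ is a stop, so /ʐ/ must become a stop as well.
Changing only its manner to stop gives [ɖ] — the voiced retroflex stop.

[dʊʈɖu]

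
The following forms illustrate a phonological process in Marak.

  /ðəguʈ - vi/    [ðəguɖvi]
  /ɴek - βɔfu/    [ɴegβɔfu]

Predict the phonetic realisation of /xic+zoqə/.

[xiɟzoqə]

The data show regressive voicing assimilation: /ʈ/ → [ɖ] before /v/; /k/ → [g] before /β/. In each pair only voicing changes, matching the following consonant, while place and manner stay constant.
The rule targets /c/ (voiceless palatal stop), which sits before the trigger /z/ (voiced).
A voiced palatal stop is [ɟ], so the surface segment is [ɟ].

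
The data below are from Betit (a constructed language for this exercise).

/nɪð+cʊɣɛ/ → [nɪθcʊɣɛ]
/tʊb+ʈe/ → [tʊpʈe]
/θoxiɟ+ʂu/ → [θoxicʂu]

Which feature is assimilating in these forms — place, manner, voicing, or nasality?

voicing

Underlying /ð/ is realised as [θ] next to /c/; /c/ itself does not change.
/ð/ is voiced while /c/ is voiceless; the output [θ] is voiceless, matching the trigger — so the feature that spreads is voicing.
The same holds elsewhere in the data: /b/ → [p] before /ʈ/ (voiced → voiceless, matching voiceless); /ɟ/ → [c] before /ʂ/ (voiced → voiceless, matching voiceless) — only voicing changes, and always toward the following segment.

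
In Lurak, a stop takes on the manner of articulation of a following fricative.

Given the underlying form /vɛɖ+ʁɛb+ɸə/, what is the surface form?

The rule targets /ɖ/ (voiced retroflex stop), which sits before the trigger /ʁ/ (fricative).
A voiced retroflex fricative is [ʐ], so the surface segment is [ʐ].
The same rule applies at the second boundary: /b/ → [β] next to /ɸ/.

[vɛʐʁɛβɸə]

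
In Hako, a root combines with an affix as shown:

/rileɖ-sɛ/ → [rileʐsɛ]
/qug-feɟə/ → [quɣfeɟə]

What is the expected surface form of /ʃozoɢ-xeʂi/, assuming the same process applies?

[ʃozoʁxeʂi]

The data show regressive manner assimilation: /ɖ/ → [ʐ] before /s/; /g/ → [ɣ] before /f/. In each pair only manner changes, matching the following consonant, while place and voice stay constant.
The rule targets /ɢ/ (voiced uvular stop), which sits before the trigger /x/ (fricative).
A voiced uvular fricative is [ʁ], so the surface segment is [ʁ].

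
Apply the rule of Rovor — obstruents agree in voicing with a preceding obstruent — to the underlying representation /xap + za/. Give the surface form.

The rule targets /z/ (voiced alveolar fricative), which sits after the trigger /p/ (voiceless).
The voiceless alveolar fricative is [s], so /z/ → [s].

[xapsa]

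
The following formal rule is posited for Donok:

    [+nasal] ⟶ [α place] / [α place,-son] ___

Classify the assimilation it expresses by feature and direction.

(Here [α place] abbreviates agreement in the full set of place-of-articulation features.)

progressive place assimilation

The rule copies the place features (abbreviated [place]) from the environment onto the target, so the assimilating feature is place.
Since the environment is written before the underscore, the trigger precedes the target; the direction is progressive.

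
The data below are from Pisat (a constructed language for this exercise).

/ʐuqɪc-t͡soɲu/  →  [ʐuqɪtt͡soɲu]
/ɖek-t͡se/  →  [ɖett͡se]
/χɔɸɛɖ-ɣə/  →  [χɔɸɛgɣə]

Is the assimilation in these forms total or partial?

Comparing underlying and surface forms, /c/ → [t] is the alternation; the neighbouring /t͡s/ is constant.
The change palatal → alveolar matches the place of the following /t͡s/, identifying this as place assimilation.
Manner and voice are unchanged, so the assimilation is partial, not total.
The other alternating forms pattern the same way: /k/ → [t] before /t͡s/ (velar → alveolar, matching alveolar); /ɖ/ → [g] before /ɣ/ (retroflex → velar, matching velar) — only place changes, and always toward the following segment.

partial assimilation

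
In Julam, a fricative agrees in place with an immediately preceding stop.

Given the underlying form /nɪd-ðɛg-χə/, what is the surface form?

The rule targets /ð/ (voiced dental fricative), which sits after the trigger /d/ (alveolar).
Changing only its place to alveolar gives [z] — the voiced alveolar fricative.
The same rule applies at the second boundary: /χ/ → [x] next to /g/.

[nɪdzɛgxə]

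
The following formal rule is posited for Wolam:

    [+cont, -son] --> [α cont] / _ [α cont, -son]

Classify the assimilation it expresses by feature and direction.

regressive manner assimilation

The rule copies [cont] (continuancy) from the environment onto the target fricatives; since [±cont] encodes the stop/fricative manner contrast, the assimilating dimension is manner.
The conditioning segment sits to the right of the focus bar, meaning the trigger follows the segment that changes — regressive assimilation.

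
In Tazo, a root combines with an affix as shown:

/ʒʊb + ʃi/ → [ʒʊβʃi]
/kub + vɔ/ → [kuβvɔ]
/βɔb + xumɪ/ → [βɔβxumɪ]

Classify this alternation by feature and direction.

Underlying /b/ is realised as [β] next to /ʃ/; /ʃ/ itself does not change.
The change stop → fricative matches the manner of the following /ʃ/, identifying this as manner assimilation.
Place and voice are unchanged, so the assimilation is partial, not total.
The other alternating forms pattern the same way: /b/ → [β] before /v/ (stop → fricative, matching a fricative); /b/ → [β] before /x/ (stop → fricative, matching a fricative) — only manner changes, and always toward the following segment.
The trigger is the following segment, so the direction is regressive (anticipatory).

regressive manner assimilation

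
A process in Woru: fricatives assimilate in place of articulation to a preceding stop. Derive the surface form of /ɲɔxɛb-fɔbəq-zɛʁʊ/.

[ɲɔxɛbɸɔbəqʁɛʁʊ]

/f/ is a voiceless labiodental fricative. The preceding trigger /b/ is bilabial, so /f/ must become bilabial as well.
Changing only its place to bilabial gives [ɸ] — the voiceless bilabial fricative.
At the second juncture, /z/ likewise becomes [ʁ] adjacent to /q/.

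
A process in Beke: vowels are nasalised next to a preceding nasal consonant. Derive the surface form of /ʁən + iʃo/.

/i/ sits next to the nasal /n/ and is therefore nasalised to [ĩ].

[ʁənĩʃo]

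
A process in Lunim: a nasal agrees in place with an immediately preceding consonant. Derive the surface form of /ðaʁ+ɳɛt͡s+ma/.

[ðaʁɴɛt͡sna]

The rule targets /ɳ/ (voiced retroflex nasal), which sits after the trigger /ʁ/ (uvular).
Changing only its place to uvular gives [ɴ] — the voiced uvular nasal.
At the second juncture, /m/ likewise becomes [n] adjacent to /t͡s/.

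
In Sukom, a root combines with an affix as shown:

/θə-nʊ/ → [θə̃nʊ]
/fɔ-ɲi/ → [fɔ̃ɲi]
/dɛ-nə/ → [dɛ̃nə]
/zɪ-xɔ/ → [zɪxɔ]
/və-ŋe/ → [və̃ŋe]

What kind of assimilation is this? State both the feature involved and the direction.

regressive nasality assimilation (vowel nasalisation)

The vowel /ə/ surfaces as nasalised [ə̃] next to the following nasal /n/ — it has acquired the [+nasal] feature of its neighbour.
The other forms show the same pattern: /ɔ/ → [ɔ̃] before /ɲ/; /ɛ/ → [ɛ̃] before /n/; /ə/ → [ə̃] before /ŋ/ — each time a vowel is nasalised next to a following nasal.
No change occurs in [zɪxɔ] because the vowel at the boundary is adjacent to an oral consonant, not a nasal (/ɪ/ next to /x/).
Because the conditioning nasal is to the right of the vowel that changes, the process is regressive (anticipatory).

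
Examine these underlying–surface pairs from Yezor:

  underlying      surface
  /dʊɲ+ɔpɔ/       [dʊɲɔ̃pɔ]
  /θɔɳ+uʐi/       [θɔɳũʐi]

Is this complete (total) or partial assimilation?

partial assimilation

The vowel /ɔ/ surfaces as nasalised [ɔ̃] next to the preceding nasal /ɲ/ — it has acquired the [+nasal] feature of its neighbour.
The other form shows the same pattern: /u/ → [ũ] after /ɳ/ — each time a vowel is nasalised next to a preceding nasal.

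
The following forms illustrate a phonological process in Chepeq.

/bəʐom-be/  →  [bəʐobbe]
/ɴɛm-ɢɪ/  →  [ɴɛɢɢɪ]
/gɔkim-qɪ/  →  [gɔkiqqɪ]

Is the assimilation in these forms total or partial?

total assimilation

Underlying /m/ is realised as [ɢ] next to /ɢ/; /ɢ/ itself does not change.
The output [ɢ] is identical to the trigger /ɢ/ — every feature (place, manner, voicing) has been copied — so this is total assimilation.
The other forms behave the same way: /m/ → [b] before /b/; /m/ → [q] before /q/ — in each case the output is a copy of the following consonant.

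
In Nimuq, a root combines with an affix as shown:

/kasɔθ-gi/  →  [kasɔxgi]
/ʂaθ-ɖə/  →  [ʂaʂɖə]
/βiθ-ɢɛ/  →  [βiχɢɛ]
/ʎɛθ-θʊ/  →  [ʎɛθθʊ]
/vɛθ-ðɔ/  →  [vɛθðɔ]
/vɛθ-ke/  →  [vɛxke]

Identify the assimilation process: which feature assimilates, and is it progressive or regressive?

The segment that alternates is /θ/, which surfaces as [x] when adjacent to /g/.
The change dental → velar matches the place of the following /g/, identifying this as place assimilation.
Manner and voice are unchanged, so the assimilation is partial, not total.
The same holds elsewhere in the data: /θ/ → [ʂ] before /ɖ/ (dental → retroflex, matching retroflex); /θ/ → [χ] before /ɢ/ (dental → uvular, matching uvular); /θ/ → [x] before /k/ (dental → velar, matching velar) — only place changes, and always toward the following segment.
No alternation appears in [ʎɛθθʊ], [vɛθðɔ]: there the adjacent consonants already agree in place (/θ/ and /θ/ are both dental; /θ/ and /ð/ are both dental), so these forms are consistent with the same rule.
Since the segment that changes precedes the conditioning segment, the assimilation is regressive.

regressive place assimilation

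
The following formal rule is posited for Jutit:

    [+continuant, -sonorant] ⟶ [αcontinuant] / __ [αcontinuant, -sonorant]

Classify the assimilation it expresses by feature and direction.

The shared variable α links the value of [continuant] on the target to that of the neighbouring obstruent. [continuant] distinguishes stops from fricatives — a manner-of-articulation feature — so this is manner assimilation.
The conditioning segment sits to the right of the focus bar, meaning the trigger follows the segment that changes — regressive assimilation.

regressive manner assimilation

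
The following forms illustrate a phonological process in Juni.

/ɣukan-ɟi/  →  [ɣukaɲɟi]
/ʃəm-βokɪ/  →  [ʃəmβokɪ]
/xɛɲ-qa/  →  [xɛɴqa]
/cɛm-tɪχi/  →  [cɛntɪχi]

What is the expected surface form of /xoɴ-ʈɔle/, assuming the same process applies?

[xoɳʈɔle]

The data show regressive place assimilation: /n/ → [ɲ] before /ɟ/; /ɲ/ → [ɴ] before /q/; /m/ → [n] before /t/. In each pair only place changes, matching the following consonant, while manner and voice stay constant.
Nothing changes in [ʃəmβokɪ]: there the adjacent consonants already agree in place (/m/ and /β/ are both bilabial), so this form is consistent with the same rule.
/ɴ/ is a voiced uvular nasal. The following trigger /ʈ/ is retroflex, so /ɴ/ must become retroflex as well.
Changing only its place to retroflex gives [ɳ] — the voiced retroflex nasal.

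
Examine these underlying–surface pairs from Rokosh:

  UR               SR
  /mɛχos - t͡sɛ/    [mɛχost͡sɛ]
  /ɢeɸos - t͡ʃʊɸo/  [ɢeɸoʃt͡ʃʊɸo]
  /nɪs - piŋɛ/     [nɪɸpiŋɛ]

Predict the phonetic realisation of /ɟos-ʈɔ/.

[ɟoʂʈɔ]

The data show regressive place assimilation: /s/ → [ʃ] before /t͡ʃ/; /s/ → [ɸ] before /p/. In each pair only place changes, matching the following consonant, while manner and voice stay constant.
Nothing changes in [mɛχost͡sɛ]: there the adjacent consonants already agree in place (/s/ and /t͡s/ are both alveolar), so this form is consistent with the same rule.
/s/ is a voiceless alveolar fricative. The following trigger /ʈ/ is retroflex, so /s/ must become retroflex as well.
Changing only its place to retroflex gives [ʂ] — the voiceless retroflex fricative.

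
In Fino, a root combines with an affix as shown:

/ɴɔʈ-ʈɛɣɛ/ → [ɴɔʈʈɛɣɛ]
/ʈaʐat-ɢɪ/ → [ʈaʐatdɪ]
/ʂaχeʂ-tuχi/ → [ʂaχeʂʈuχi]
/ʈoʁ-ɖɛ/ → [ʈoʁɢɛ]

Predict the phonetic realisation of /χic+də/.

The data show progressive place assimilation: /ɢ/ → [d] after /t/; /t/ → [ʈ] after /ʂ/; /ɖ/ → [ɢ] after /ʁ/. In each pair only place changes, matching the preceding consonant, while manner and voice stay constant.
Nothing changes in [ɴɔʈʈɛɣɛ]: there the adjacent consonants already agree in place (/ʈ/ and /ʈ/ are both retroflex), so this form is consistent with the same rule.
The rule targets /d/ (voiced alveolar stop), which sits after the trigger /c/ (palatal).
The voiced palatal stop is [ɟ], so /d/ → [ɟ].

[χicɟə]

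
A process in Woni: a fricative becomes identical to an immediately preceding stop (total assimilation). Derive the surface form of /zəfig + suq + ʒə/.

/s/ is the segment targeted by the rule; it sits immediately after /g/, so it assimilates completely and surfaces as [g].
At the second juncture, /ʒ/ likewise becomes [q] adjacent to /q/.

[zəfigguqqə]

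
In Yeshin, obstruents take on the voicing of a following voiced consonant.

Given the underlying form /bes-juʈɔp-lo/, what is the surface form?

The rule targets /s/ (voiceless alveolar fricative), which sits before the trigger /j/ (voiced).
A voiced alveolar fricative is [z], so the surface segment is [z].
At the second juncture, /p/ likewise becomes [b] adjacent to /l/.

[bezjuʈɔblo]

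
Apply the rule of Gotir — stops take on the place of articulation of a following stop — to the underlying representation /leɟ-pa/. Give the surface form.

/ɟ/ is a voiced palatal stop. The following trigger /p/ is bilabial, so /ɟ/ must become bilabial as well.
A voiced bilabial stop is [b], so the surface segment is [b].

[lebpa]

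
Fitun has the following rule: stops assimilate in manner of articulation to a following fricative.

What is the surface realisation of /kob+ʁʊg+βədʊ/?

[koβʁʊɣβədʊ]

The rule targets /b/ (voiced bilabial stop), which sits before the trigger /ʁ/ (fricative).
Changing only its manner to fricative gives [β] — the voiced bilabial fricative.
The same rule applies at the second boundary: /g/ → [ɣ] next to /β/.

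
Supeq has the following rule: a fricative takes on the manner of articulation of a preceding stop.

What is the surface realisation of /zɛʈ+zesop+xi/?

/z/ is a voiced alveolar fricative. The preceding trigger /ʈ/ is a stop, so /z/ must become a stop as well.
The voiced alveolar stop is [d], so /z/ → [d].
At the second juncture, /x/ likewise becomes [k] adjacent to /p/.

[zɛʈdesopki]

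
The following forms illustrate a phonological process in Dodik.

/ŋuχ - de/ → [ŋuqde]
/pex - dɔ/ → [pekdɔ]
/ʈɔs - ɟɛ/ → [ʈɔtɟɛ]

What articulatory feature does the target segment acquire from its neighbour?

Underlying /χ/ is realised as [q] next to /d/; /d/ itself does not change.
/χ/ is a fricative while /d/ is a stop; the output [q] is a stop, matching the trigger — so the feature that spreads is manner.
The same holds elsewhere in the data: /x/ → [k] before /d/ (fricative → stop, matching a stop); /s/ → [t] before /ɟ/ (fricative → stop, matching a stop) — only manner changes, and always toward the following segment.

manner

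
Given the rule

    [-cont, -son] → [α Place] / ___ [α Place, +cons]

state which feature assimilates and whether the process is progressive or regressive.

regressive place assimilation

The shared variable α links the value of the place features (abbreviated [Place]) on the target to the same value on the neighbouring segment, so place is the feature that assimilates.
The conditioning segment sits to the right of the focus bar, meaning the trigger follows the segment that changes — regressive assimilation.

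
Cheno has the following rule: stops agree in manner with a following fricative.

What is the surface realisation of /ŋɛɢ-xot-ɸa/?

The rule targets /ɢ/ (voiced uvular stop), which sits before the trigger /x/ (fricative).
A voiced uvular fricative is [ʁ], so the surface segment is [ʁ].
The same rule applies at the second boundary: /t/ → [s] next to /ɸ/.

[ŋɛʁxosɸa]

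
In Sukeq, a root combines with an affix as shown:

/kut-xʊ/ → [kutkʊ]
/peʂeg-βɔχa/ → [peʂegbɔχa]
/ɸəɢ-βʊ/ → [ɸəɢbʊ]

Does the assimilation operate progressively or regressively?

progressive

Underlying /x/ is realised as [k] next to /t/; /t/ itself does not change.
/x/ is a fricative while /t/ is a stop; the output [k] is a stop, matching the trigger — so the feature that spreads is manner.
The other alternating forms pattern the same way: /β/ → [b] after /g/ (fricative → stop, matching a stop); /β/ → [b] after /ɢ/ (fricative → stop, matching a stop) — only manner changes, and always toward the preceding segment.
The trigger is the preceding segment, so the direction is progressive (perseverative).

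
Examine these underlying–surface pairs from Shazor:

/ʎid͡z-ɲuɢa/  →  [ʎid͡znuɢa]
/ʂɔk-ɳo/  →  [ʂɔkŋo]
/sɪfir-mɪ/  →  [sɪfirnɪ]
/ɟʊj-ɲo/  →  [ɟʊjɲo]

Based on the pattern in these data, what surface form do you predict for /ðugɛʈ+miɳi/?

The data show progressive place assimilation: /ɲ/ → [n] after /d͡z/; /ɳ/ → [ŋ] after /k/; /m/ → [n] after /r/. In each pair only place changes, matching the preceding consonant, while manner and voice stay constant.
No alternation appears in [ɟʊjɲo]: there the adjacent consonants already agree in place (/ɲ/ and /j/ are both palatal), so this form is consistent with the same rule.
The rule targets /m/ (voiced bilabial nasal), which sits after the trigger /ʈ/ (retroflex).
The voiced retroflex nasal is [ɳ], so /m/ → [ɳ].

[ðugɛʈɳiɳi]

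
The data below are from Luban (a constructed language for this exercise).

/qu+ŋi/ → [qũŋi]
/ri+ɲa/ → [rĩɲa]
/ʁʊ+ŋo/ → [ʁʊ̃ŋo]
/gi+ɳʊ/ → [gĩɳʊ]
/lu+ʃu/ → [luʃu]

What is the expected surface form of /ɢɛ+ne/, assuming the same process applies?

[ɢɛ̃ne]

The data show regressive nasality assimilation (vowel nasalisation): /u/ → [ũ] before /ŋ/; /i/ → [ĩ] before /ɲ/; /ʊ/ → [ʊ̃] before /ŋ/; /i/ → [ĩ] before /ɳ/ — a vowel is nasalised by an immediately following nasal consonant.
No change occurs in [luʃu] because the vowel at the boundary is adjacent to an oral consonant, not a nasal (/u/ next to /ʃ/).
/ɛ/ sits next to the nasal /n/ and is therefore nasalised to [ɛ̃].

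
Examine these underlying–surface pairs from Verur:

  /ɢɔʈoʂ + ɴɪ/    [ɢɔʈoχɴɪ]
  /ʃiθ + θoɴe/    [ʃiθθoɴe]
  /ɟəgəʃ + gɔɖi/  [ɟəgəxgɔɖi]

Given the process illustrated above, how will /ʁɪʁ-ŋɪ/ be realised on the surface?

The data show regressive place assimilation: /ʂ/ → [χ] before /ɴ/; /ʃ/ → [x] before /g/. In each pair only place changes, matching the following consonant, while manner and voice stay constant.
No alternation appears in [ʃiθθoɴe]: there the adjacent consonants already agree in place (/θ/ and /θ/ are both dental), so this form is consistent with the same rule.
/ʁ/ is a voiced uvular fricative. The following trigger /ŋ/ is velar, so /ʁ/ must become velar as well.
Changing only its place to velar gives [ɣ] — the voiced velar fricative.

[ʁɪɣŋɪ]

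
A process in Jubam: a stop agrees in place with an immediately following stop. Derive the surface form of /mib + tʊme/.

The rule targets /b/ (voiced bilabial stop), which sits before the trigger /t/ (alveolar).
Changing only its place to alveolar gives [d] — the voiced alveolar stop.

[midtʊme]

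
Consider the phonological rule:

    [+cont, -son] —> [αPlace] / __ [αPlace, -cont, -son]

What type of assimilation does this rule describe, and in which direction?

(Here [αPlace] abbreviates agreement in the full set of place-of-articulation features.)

The shared variable α links the value of the place features (abbreviated [Place]) on the target to the same value on the neighbouring segment, so place is the feature that assimilates.
The conditioning segment sits to the right of the focus bar, meaning the trigger follows the segment that changes — regressive assimilation.

regressive place assimilation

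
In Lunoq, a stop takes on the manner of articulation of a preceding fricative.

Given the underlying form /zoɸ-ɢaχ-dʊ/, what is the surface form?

/ɢ/ is a voiced uvular stop. The preceding trigger /ɸ/ is a fricative, so /ɢ/ must become a fricative as well.
A voiced uvular fricative is [ʁ], so the surface segment is [ʁ].
The same rule applies at the second boundary: /d/ → [z] next to /χ/.

[zoɸʁaχzʊ]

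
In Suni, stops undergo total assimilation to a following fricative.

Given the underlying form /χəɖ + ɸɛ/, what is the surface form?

[χəɸɸɛ]

/ɖ/ is the segment targeted by the rule; it sits immediately before /ɸ/, so it assimilates completely and surfaces as [ɸ].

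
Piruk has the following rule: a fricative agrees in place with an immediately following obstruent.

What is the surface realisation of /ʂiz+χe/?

[ʂiʁχe]

The rule targets /z/ (voiced alveolar fricative), which sits before the trigger /χ/ (uvular).
Changing only its place to uvular gives [ʁ] — the voiced uvular fricative.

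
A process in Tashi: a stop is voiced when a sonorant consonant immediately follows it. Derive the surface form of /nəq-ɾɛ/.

/q/ is a voiceless uvular stop. The following trigger /ɾ/ is voiced, so /q/ must become voiced as well.
Changing only its voicing to voiced gives [ɢ] — the voiced uvular stop.

[nəɢɾɛ]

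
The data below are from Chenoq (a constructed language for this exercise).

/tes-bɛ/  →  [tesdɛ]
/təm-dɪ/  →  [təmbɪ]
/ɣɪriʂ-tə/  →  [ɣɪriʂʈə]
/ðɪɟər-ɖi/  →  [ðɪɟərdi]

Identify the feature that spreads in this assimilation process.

place

Comparing underlying and surface forms, /b/ → [d] is the alternation; the neighbouring /s/ is constant.
/b/ is bilabial while /s/ is alveolar; the output [d] is alveolar, matching the trigger — so the feature that spreads is place.
Checking the remaining alternations: /d/ → [b] after /m/ (alveolar → bilabial, matching bilabial); /t/ → [ʈ] after /ʂ/ (alveolar → retroflex, matching retroflex); /ɖ/ → [d] after /r/ (retroflex → alveolar, matching alveolar) — only place changes, and always toward the preceding segment.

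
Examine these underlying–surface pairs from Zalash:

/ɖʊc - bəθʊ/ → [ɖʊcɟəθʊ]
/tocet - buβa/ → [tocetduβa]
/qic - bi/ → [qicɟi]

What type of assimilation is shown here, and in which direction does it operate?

progressive place assimilation

Underlying /b/ is realised as [ɟ] next to /c/; /c/ itself does not change.
/b/ is bilabial while /c/ is palatal; the output [ɟ] is palatal, matching the trigger — so the feature that spreads is place.
Manner and voice are unchanged, so the assimilation is partial, not total.
The other alternating form patterns the same way: /b/ → [d] after /t/ (bilabial → alveolar, matching alveolar) — only place changes, and always toward the preceding segment.
The trigger is the preceding segment, so the direction is progressive (perseverative).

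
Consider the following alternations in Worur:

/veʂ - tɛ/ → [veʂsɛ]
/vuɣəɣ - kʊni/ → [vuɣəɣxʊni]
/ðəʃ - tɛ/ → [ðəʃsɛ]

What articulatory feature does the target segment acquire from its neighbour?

manner

Comparing underlying and surface forms, /t/ → [s] is the alternation; the neighbouring /ʂ/ is constant.
/t/ is a stop while /ʂ/ is a fricative; the output [s] is a fricative, matching the trigger — so the feature that spreads is manner.
The same holds elsewhere in the data: /k/ → [x] after /ɣ/ (stop → fricative, matching a fricative); /t/ → [s] after /ʃ/ (stop → fricative, matching a fricative) — only manner changes, and always toward the preceding segment.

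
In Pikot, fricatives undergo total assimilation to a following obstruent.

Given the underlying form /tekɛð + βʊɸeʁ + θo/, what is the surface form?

[tekɛββʊɸeθθo]

/ð/ is the segment targeted by the rule; it sits immediately before /β/, so it assimilates completely and surfaces as [β].
At the second juncture, /ʁ/ likewise becomes [θ] adjacent to /θ/.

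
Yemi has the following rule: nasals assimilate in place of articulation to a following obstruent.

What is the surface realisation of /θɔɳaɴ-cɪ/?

The rule targets /ɴ/ (voiced uvular nasal), which sits before the trigger /c/ (palatal).
Changing only its place to palatal gives [ɲ] — the voiced palatal nasal.

[θɔɳaɲcɪ]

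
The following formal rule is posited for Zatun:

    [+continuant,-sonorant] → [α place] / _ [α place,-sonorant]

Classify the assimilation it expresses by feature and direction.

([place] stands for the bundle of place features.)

The shared variable α links the value of the place features (abbreviated [place]) on the target to the same value on the neighbouring segment, so place is the feature that assimilates.
Since the environment is written after the underscore, the trigger follows the target; the direction is regressive.

regressive place assimilation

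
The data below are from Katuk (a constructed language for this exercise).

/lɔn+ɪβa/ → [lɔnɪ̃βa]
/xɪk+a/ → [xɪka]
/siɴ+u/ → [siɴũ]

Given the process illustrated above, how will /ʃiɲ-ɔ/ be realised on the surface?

The data show progressive nasality assimilation (vowel nasalisation): /ɪ/ → [ɪ̃] after /n/; /u/ → [ũ] after /ɴ/ — a vowel is nasalised by an immediately preceding nasal consonant.
No change occurs in [xɪka] because the vowel at the boundary is adjacent to an oral consonant, not a nasal (/a/ next to /k/).
The vowel /ɔ/ is adjacent to the preceding nasal /ɲ/, so it acquires [+nasal] and surfaces as [ɔ̃].

[ʃiɲɔ̃]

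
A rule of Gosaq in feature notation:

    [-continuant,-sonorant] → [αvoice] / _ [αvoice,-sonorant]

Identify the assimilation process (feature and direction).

The shared variable α links the value of [voice] on the target to the same value on the neighbouring segment, so voicing is the feature that assimilates.
Since the environment is written after the underscore, the trigger follows the target; the direction is regressive.

regressive voicing assimilation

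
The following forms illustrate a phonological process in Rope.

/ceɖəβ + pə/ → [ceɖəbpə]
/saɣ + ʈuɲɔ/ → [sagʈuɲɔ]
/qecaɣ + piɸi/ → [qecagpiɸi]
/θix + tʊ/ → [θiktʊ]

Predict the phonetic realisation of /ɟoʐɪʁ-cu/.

[ɟoʐɪɢcu]

The data show regressive manner assimilation: /β/ → [b] before /p/; /ɣ/ → [g] before /ʈ/; /ɣ/ → [g] before /p/; /x/ → [k] before /t/. In each pair only manner changes, matching the following consonant, while place and voice stay constant.
The rule targets /ʁ/ (voiced uvular fricative), which sits before the trigger /c/ (stop).
Changing only its manner to stop gives [ɢ] — the voiced uvular stop.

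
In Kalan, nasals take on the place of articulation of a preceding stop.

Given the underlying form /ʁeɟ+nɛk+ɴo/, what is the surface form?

/n/ is a voiced alveolar nasal. The preceding trigger /ɟ/ is palatal, so /n/ must become palatal as well.
Changing only its place to palatal gives [ɲ] — the voiced palatal nasal.
At the second juncture, /ɴ/ likewise becomes [ŋ] adjacent to /k/.

[ʁeɟɲɛkŋo]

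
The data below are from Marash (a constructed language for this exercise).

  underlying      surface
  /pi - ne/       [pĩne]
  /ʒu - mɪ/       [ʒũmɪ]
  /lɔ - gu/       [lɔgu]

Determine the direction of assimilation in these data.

The vowel /i/ surfaces as nasalised [ĩ] next to the following nasal /n/ — it has acquired the [+nasal] feature of its neighbour.
Likewise in the remaining data: /u/ → [ũ] before /m/ — each time a vowel is nasalised next to a following nasal.
No change occurs in [lɔgu] because the vowel at the boundary is adjacent to an oral consonant, not a nasal (/ɔ/ next to /g/).
Because the conditioning nasal is to the right of the vowel that changes, the process is regressive (anticipatory).

regressive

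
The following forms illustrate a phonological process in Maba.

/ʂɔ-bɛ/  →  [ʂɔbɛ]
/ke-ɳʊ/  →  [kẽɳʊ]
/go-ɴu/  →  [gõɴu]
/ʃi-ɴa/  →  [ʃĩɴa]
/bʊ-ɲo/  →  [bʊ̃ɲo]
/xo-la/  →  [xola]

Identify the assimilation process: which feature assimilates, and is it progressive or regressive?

The vowel /e/ surfaces as nasalised [ẽ] next to the following nasal /ɳ/ — it has acquired the [+nasal] feature of its neighbour.
Likewise in the remaining data: /o/ → [õ] before /ɴ/; /i/ → [ĩ] before /ɴ/; /ʊ/ → [ʊ̃] before /ɲ/ — each time a vowel is nasalised next to a following nasal.
No change occurs in [ʂɔbɛ], [xola] because the vowel at the boundary is adjacent to an oral consonant, not a nasal (/ɔ/ next to /b/; /o/ next to /l/).
Because the conditioning nasal is to the right of the vowel that changes, the process is regressive (anticipatory).

regressive nasality assimilation (vowel nasalisation)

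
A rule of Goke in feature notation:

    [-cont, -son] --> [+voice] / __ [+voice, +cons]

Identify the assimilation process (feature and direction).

The target ([-cont, -son], stops) acquires [+voice] next to a voiced consonant ([+voice, +cons]) — it takes on the voicing of its neighbour, so the feature that spreads is voicing.
The conditioning segment sits to the right of the focus bar, meaning the trigger follows the segment that changes — regressive assimilation.

regressive voicing assimilation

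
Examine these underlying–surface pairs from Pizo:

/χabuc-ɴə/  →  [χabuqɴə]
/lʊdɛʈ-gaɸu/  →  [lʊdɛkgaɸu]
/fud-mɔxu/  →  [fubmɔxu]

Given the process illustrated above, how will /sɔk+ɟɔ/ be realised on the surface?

[sɔcɟɔ]

The data show regressive place assimilation: /c/ → [q] before /ɴ/; /ʈ/ → [k] before /g/; /d/ → [b] before /m/. In each pair only place changes, matching the following consonant, while manner and voice stay constant.
The rule targets /k/ (voiceless velar stop), which sits before the trigger /ɟ/ (palatal).
Changing only its place to palatal gives [c] — the voiceless palatal stop.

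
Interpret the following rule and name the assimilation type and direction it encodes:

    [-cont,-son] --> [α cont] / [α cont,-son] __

progressive manner assimilation

The rule copies [cont] (continuancy) from the environment onto the target stops; since [±cont] encodes the stop/fricative manner contrast, the assimilating dimension is manner.
Since the environment is written before the underscore, the trigger precedes the target; the direction is progressive.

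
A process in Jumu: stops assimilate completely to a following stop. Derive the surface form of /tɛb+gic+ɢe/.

/b/ is the segment targeted by the rule; it sits immediately before /g/, so it assimilates completely and surfaces as [g].
The same rule applies at the second boundary: /c/ → [ɢ] next to /ɢ/.

[tɛggiɢɢe]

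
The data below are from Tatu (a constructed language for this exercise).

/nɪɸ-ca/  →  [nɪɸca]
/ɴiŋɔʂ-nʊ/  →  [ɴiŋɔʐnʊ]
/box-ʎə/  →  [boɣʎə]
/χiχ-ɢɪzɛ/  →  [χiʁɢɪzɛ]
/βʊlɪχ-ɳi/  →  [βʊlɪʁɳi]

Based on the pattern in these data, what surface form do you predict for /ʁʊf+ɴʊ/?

The data show regressive voicing assimilation: /ʂ/ → [ʐ] before /n/; /x/ → [ɣ] before /ʎ/; /χ/ → [ʁ] before /ɢ/; /χ/ → [ʁ] before /ɳ/. In each pair only voicing changes, matching the following consonant, while place and manner stay constant.
Nothing changes in [nɪɸca]: there the adjacent consonants already agree in voicing (/ɸ/ and /c/ are both voiceless), so this form is consistent with the same rule.
The rule targets /f/ (voiceless labiodental fricative), which sits before the trigger /ɴ/ (voiced).
A voiced labiodental fricative is [v], so the surface segment is [v].

[ʁʊvɴʊ]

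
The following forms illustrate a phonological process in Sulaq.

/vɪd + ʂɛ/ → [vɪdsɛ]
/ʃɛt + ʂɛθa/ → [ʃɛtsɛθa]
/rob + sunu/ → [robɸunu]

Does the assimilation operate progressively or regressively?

Comparing underlying and surface forms, /ʂ/ → [s] is the alternation; the neighbouring /d/ is constant.
The change retroflex → alveolar matches the place of the preceding /d/, identifying this as place assimilation.
Checking the remaining alternations: /ʂ/ → [s] after /t/ (retroflex → alveolar, matching alveolar); /s/ → [ɸ] after /b/ (alveolar → bilabial, matching bilabial) — only place changes, and always toward the preceding segment.
Since the segment that changes follows the conditioning segment, the assimilation is progressive.

progressive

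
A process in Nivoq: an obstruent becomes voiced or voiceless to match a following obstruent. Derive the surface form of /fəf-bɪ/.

[fəvbɪ]

/f/ is a voiceless labiodental fricative. The following trigger /b/ is voiced, so /f/ must become voiced as well.
Changing only its voicing to voiced gives [v] — the voiced labiodental fricative.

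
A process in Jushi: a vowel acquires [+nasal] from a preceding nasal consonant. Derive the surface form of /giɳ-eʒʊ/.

[giɳẽʒʊ]

The vowel /e/ is adjacent to the preceding nasal /ɳ/, so it acquires [+nasal] and surfaces as [ẽ].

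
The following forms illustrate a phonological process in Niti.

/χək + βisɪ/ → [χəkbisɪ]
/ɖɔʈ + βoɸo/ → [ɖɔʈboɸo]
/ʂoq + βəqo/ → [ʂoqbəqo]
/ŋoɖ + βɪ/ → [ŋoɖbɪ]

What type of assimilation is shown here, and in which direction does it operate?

Comparing underlying and surface forms, /β/ → [b] is the alternation; the neighbouring /k/ is constant.
The change fricative → stop matches the manner of the preceding /k/, identifying this as manner assimilation.
Place and voice are unchanged, so the assimilation is partial, not total.
The other alternating forms pattern the same way: /β/ → [b] after /ʈ/ (fricative → stop, matching a stop); /β/ → [b] after /q/ (fricative → stop, matching a stop); /β/ → [b] after /ɖ/ (fricative → stop, matching a stop) — only manner changes, and always toward the preceding segment.
The trigger is the preceding segment, so the direction is progressive (perseverative).

progressive manner assimilation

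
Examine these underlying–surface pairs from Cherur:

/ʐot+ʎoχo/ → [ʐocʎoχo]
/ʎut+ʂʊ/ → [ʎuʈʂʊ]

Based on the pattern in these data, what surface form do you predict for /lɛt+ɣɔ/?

[lɛkɣɔ]

The data show regressive place assimilation: /t/ → [c] before /ʎ/; /t/ → [ʈ] before /ʂ/. In each pair only place changes, matching the following consonant, while manner and voice stay constant.
/t/ is a voiceless alveolar stop. The following trigger /ɣ/ is velar, so /t/ must become velar as well.
The voiceless velar stop is [k], so /t/ → [k].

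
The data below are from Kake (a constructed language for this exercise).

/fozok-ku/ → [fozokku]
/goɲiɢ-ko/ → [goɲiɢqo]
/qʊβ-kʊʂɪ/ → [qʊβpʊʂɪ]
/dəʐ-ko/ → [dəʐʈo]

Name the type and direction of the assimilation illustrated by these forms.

progressive place assimilation

Underlying /k/ is realised as [q] next to /ɢ/; /ɢ/ itself does not change.
The change velar → uvular matches the place of the preceding /ɢ/, identifying this as place assimilation.
Manner and voice are unchanged, so the assimilation is partial, not total.
The other alternating forms pattern the same way: /k/ → [p] after /β/ (velar → bilabial, matching bilabial); /k/ → [ʈ] after /ʐ/ (velar → retroflex, matching retroflex) — only place changes, and always toward the preceding segment.
Nothing changes in [fozokku]: there the adjacent consonants already agree in place (/k/ and /k/ are both velar), so this form is consistent with the same rule.
The trigger is the preceding segment, so the direction is progressive (perseverative).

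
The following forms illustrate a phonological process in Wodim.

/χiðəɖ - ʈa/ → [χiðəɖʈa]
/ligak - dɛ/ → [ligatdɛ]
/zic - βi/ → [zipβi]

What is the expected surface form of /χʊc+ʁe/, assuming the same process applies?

The data show regressive place assimilation: /k/ → [t] before /d/; /c/ → [p] before /β/. In each pair only place changes, matching the following consonant, while manner and voice stay constant.
No alternation appears in [χiðəɖʈa]: there the adjacent consonants already agree in place (/ɖ/ and /ʈ/ are both retroflex), so this form is consistent with the same rule.
/c/ is a voiceless palatal stop. The following trigger /ʁ/ is uvular, so /c/ must become uvular as well.
A voiceless uvular stop is [q], so the surface segment is [q].

[χʊqʁe]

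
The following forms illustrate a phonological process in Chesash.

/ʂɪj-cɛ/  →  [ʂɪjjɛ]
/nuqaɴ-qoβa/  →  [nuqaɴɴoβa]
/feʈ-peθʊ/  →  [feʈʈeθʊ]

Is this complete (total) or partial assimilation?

The segment that alternates is /c/, which surfaces as [j] when adjacent to /j/.
The output [j] is identical to the trigger /j/ — every feature (place, manner, voicing) has been copied — so this is total assimilation.
The remaining alternations confirm this: /q/ → [ɴ] after /ɴ/; /p/ → [ʈ] after /ʈ/ — in each case the output is a copy of the preceding consonant.

total assimilation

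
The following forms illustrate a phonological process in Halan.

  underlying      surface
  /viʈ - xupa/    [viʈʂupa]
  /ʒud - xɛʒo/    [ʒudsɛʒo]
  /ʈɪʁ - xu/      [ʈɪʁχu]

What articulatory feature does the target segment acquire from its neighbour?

place

The segment that alternates is /x/, which surfaces as [ʂ] when adjacent to /ʈ/.
/x/ is velar while /ʈ/ is retroflex; the output [ʂ] is retroflex, matching the trigger — so the feature that spreads is place.
The other alternating forms pattern the same way: /x/ → [s] after /d/ (velar → alveolar, matching alveolar); /x/ → [χ] after /ʁ/ (velar → uvular, matching uvular) — only place changes, and always toward the preceding segment.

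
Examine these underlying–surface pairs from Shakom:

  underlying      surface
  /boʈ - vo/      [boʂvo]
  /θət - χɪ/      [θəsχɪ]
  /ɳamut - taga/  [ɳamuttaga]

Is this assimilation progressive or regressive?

The segment that alternates is /ʈ/, which surfaces as [ʂ] when adjacent to /v/.
/ʈ/ is a stop while /v/ is a fricative; the output [ʂ] is a fricative, matching the trigger — so the feature that spreads is manner.
The other alternating form patterns the same way: /t/ → [s] before /χ/ (stop → fricative, matching a fricative) — only manner changes, and always toward the following segment.
No alternation appears in [ɳamuttaga]: there the adjacent consonants already agree in manner (/t/ and /t/ are both stops), so this form is consistent with the same rule.
The trigger is the following segment, so the direction is regressive (anticipatory).

regressive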